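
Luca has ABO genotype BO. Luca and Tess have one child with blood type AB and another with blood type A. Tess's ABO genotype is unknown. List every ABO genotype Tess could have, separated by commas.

For each candidate genotype of Tess, check whether crossing it with BO can produce every observed child phenotype.
  AA → possible child types {A, AB} ✓
  AB → possible child types {A, B, AB} ✓
  AO → possible child types {O, A, B, AB} ✓
  BB → possible child types {B} ✗
  BO → possible child types {O, B} ✗
  OO → possible child types {O, B} ✗

AA, AB, AO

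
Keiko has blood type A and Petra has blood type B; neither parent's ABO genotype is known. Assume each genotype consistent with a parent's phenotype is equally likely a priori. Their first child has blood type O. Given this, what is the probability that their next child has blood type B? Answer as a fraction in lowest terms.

1/4

Possible genotypes: Keiko ∈ {AA, AO}; Petra ∈ {BB, BO}.
Weight each parental genotype pair by prior × P(type-O child):
  AO × BO: posterior weight 1; P(next child type B) = 1/4.
Weighted sum = 1/4.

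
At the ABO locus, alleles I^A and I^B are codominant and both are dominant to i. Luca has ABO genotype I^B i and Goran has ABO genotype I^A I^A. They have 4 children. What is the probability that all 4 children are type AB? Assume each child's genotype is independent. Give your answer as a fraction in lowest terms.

1/16

ABO cross I^B i × I^A I^A → 1/2 A, 1/2 AB.
So P(type AB) = 1/2 per child.
All 4 independent: (1/2)^4 = 1/16.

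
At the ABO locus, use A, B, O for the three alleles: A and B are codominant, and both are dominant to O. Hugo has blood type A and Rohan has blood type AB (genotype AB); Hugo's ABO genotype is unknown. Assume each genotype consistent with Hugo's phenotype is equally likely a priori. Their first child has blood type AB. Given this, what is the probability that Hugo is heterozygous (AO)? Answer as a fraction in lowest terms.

Possible genotypes: Hugo ∈ {AA, AO}; Rohan ∈ {AB}.
Weight each parental genotype pair by prior × P(type-AB child):
  AA × AB: posterior weight 2/3.
  AO × AB: posterior weight 1/3.
Sum the posterior weight over pairs where Hugo is AO: 1/3.

1/3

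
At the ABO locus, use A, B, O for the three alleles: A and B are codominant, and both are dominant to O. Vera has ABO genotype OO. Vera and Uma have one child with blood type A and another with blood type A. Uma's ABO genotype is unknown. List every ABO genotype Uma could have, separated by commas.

AA, AB, AO

For each candidate genotype of Uma, check whether crossing it with OO can produce every observed child phenotype.
  AA → possible child types {A} ✓
  AB → possible child types {A, B} ✓
  AO → possible child types {O, A} ✓
  BB → possible child types {B} ✗
  BO → possible child types {O, B} ✗
  OO → possible child types {O} ✗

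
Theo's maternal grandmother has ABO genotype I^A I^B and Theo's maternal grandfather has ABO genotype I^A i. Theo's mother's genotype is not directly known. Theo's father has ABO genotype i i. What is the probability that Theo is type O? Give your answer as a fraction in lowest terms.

1/4

Theo's mother's ABO genotype from I^A I^B × I^A i: 1/4 I^A I^A, 1/4 I^A I^B, 1/4 I^A i, 1/4 I^B i.
Crossing each possibility with the father i i and summing P(type O): 1/4·0 + 1/4·0 + 1/4·1/2 + 1/4·1/2 = 1/4.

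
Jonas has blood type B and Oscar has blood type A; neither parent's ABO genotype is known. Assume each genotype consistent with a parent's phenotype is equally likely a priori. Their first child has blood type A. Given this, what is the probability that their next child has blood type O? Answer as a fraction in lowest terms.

Possible genotypes: Jonas ∈ {BB, BO}; Oscar ∈ {AA, AO}.
Weight each parental genotype pair by prior × P(type-A child):
  BO × AA: posterior weight 2/3; P(next child type O) = 0.
  BO × AO: posterior weight 1/3; P(next child type O) = 1/4.
Weighted sum = 1/12.

1/12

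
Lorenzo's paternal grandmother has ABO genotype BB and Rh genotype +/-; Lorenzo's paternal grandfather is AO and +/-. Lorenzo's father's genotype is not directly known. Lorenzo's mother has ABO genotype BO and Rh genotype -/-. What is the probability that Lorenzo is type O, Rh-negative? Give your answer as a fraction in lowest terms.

1/16

Lorenzo's father's ABO genotype from BB × AO: 1/2 AB, 1/2 BO.
Crossing each possibility with the mother BO and summing P(type O): 1/2·0 + 1/2·1/4 = 1/8.
Similarly for Rh via the father's Rh distribution: P(Rh-) = 1/2.
Independent loci: 1/8 × 1/2 = 1/16.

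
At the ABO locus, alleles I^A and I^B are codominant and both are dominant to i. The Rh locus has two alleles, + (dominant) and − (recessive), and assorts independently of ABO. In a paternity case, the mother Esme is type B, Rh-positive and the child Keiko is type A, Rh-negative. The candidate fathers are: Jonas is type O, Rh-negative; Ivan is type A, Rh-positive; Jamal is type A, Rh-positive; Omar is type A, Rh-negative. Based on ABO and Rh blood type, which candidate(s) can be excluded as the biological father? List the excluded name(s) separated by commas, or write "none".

Jonas

A candidate is excluded only if no genotype consistent with his phenotype could produce a type A, Rh-negative child with a type B, Rh-positive mother.
Jonas (type O, Rh-): no genotype consistent with that phenotype can produce a type-A Rh- child with a type-B mother.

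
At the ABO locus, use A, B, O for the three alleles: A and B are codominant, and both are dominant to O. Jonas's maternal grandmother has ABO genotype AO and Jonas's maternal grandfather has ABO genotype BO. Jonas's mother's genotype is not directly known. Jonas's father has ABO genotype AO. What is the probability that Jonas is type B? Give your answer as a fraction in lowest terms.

1/8

Jonas's mother's ABO genotype from AO × BO: 1/4 AB, 1/4 AO, 1/4 BO, 1/4 OO.
Crossing each possibility with the father AO and summing P(type B): 1/4·1/4 + 1/4·0 + 1/4·1/4 + 1/4·0 = 1/8.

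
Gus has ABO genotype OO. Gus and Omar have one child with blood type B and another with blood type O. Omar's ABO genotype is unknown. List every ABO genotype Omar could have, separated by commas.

BO

For each candidate genotype of Omar, check whether crossing it with OO can produce every observed child phenotype.
  AA → possible child types {A} ✗
  AB → possible child types {A, B} ✗
  AO → possible child types {O, A} ✗
  BB → possible child types {B} ✗
  BO → possible child types {O, B} ✓
  OO → possible child types {O} ✗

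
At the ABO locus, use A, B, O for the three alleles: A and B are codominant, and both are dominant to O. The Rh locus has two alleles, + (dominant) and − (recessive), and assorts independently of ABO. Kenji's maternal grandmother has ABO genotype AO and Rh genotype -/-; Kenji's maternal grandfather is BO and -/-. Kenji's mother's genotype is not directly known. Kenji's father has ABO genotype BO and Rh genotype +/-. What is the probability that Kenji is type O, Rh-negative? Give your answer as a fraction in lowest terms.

1/8

Kenji's mother's ABO genotype from AO × BO: 1/4 AB, 1/4 AO, 1/4 BO, 1/4 OO.
Crossing each possibility with the father BO and summing P(type O): 1/4·0 + 1/4·1/4 + 1/4·1/4 + 1/4·1/2 = 1/4.
Similarly for Rh via the mother's Rh distribution: P(Rh-) = 1/2.
Independent loci: 1/4 × 1/2 = 1/8.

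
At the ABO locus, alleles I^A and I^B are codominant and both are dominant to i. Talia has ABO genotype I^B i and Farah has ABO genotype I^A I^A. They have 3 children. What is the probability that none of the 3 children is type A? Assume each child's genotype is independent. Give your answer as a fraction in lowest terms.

1/8

ABO cross I^B i × I^A I^A → 1/2 A, 1/2 AB.
So P(type A) = 1/2 per child.
P(not type A) = 1/2 for one child; (1/2)^3 = 1/8.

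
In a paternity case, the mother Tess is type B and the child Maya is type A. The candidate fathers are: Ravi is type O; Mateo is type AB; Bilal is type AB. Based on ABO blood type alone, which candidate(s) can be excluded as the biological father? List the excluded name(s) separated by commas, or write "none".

Ravi

A candidate is excluded only if no genotype consistent with his phenotype could produce a type A child with a type B mother.
Ravi (type O): no genotype consistent with that phenotype can produce a type-A child with a type-B mother.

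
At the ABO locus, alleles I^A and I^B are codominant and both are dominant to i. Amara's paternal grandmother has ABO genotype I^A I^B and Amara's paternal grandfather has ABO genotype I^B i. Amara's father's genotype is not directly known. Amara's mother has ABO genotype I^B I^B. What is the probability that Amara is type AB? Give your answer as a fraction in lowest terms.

Amara's father's ABO genotype from I^A I^B × I^B i: 1/4 I^A I^B, 1/4 I^A i, 1/4 I^B I^B, 1/4 I^B i.
Crossing each possibility with the mother I^B I^B and summing P(type AB): 1/4·1/2 + 1/4·1/2 + 1/4·0 + 1/4·0 = 1/4.

1/4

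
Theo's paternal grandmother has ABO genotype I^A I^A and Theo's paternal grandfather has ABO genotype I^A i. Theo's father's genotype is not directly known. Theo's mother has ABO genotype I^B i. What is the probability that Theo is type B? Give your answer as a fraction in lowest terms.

1/8

Theo's father's ABO genotype from I^A I^A × I^A i: 1/2 I^A I^A, 1/2 I^A i.
Crossing each possibility with the mother I^B i and summing P(type B): 1/2·0 + 1/2·1/4 = 1/8.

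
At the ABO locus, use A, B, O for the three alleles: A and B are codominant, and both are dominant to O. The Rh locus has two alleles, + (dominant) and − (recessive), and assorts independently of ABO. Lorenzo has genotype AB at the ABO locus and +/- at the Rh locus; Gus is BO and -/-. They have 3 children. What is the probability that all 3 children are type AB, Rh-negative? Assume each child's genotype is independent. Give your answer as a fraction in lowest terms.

ABO cross AB × BO → 1/4 A, 1/2 B, 1/4 AB.
Rh cross +/- × -/- → 1/2 Rh+, 1/2 Rh-; so P(type AB, Rh-negative) = 1/4 × 1/2 = 1/8 per child.
All 3 independent: (1/8)^3 = 1/512.

1/512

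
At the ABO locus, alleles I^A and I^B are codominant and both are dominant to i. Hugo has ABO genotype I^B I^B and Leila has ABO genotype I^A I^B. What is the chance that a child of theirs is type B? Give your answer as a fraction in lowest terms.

1/2

ABO cross I^B I^B × I^A I^B → offspring phenotypes: 1/2 B, 1/2 AB.
So P(type B) = 1/2.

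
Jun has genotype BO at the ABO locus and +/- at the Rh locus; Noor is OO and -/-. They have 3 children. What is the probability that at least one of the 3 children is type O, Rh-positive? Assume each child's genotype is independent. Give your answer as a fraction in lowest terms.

ABO cross BO × OO → 1/2 O, 1/2 B.
Rh cross +/- × -/- → 1/2 Rh+, 1/2 Rh-; so P(type O, Rh-positive) = 1/2 × 1/2 = 1/4 per child.
P(none) = (3/4)^3 = 27/64; P(at least one) = 1 − 27/64 = 37/64.

37/64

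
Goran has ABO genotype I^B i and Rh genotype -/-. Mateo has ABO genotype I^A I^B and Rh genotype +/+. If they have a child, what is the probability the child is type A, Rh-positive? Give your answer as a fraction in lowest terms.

ABO cross I^B i × I^A I^B → offspring phenotypes: 1/4 A, 1/2 B, 1/4 AB.
Rh cross -/- × +/+ → 1 Rh+.
Independent loci: P(type A, Rh-positive) = 1/4 × 1 = 1/4.

1/4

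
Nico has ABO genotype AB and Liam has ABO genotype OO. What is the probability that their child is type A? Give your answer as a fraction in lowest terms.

ABO cross AB × OO → offspring phenotypes: 1/2 A, 1/2 B.
So P(type A) = 1/2.

1/2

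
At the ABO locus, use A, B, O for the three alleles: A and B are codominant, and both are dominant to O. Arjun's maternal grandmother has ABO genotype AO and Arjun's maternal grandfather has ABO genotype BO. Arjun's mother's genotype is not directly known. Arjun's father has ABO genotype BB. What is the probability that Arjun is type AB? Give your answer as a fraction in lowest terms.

1/4

Arjun's mother's ABO genotype from AO × BO: 1/4 AB, 1/4 AO, 1/4 BO, 1/4 OO.
Crossing each possibility with the father BB and summing P(type AB): 1/4·1/2 + 1/4·1/2 + 1/4·0 + 1/4·0 = 1/4.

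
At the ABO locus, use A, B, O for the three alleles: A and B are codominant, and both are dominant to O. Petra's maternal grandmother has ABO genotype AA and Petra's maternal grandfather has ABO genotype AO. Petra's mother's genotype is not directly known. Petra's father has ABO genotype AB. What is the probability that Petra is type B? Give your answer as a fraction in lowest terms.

1/8

Petra's mother's ABO genotype from AA × AO: 1/2 AA, 1/2 AO.
Crossing each possibility with the father AB and summing P(type B): 1/2·0 + 1/2·1/4 = 1/8.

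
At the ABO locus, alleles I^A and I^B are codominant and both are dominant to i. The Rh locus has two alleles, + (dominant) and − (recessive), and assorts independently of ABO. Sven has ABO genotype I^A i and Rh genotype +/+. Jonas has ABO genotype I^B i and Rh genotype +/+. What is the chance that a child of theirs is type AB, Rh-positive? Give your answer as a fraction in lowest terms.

ABO cross I^A i × I^B i → offspring phenotypes: 1/4 O, 1/4 A, 1/4 B, 1/4 AB.
Rh cross +/+ × +/+ → 1 Rh+.
Independent loci: P(type AB, Rh-positive) = 1/4 × 1 = 1/4.

1/4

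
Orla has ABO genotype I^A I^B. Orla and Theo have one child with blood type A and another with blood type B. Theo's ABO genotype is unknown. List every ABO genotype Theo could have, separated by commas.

I^A I^B, I^A i, I^B i, i i

For each candidate genotype of Theo, check whether crossing it with I^A I^B can produce every observed child phenotype.
  I^A I^A → possible child types {A, AB} ✗
  I^A I^B → possible child types {A, B, AB} ✓
  I^A i → possible child types {A, B, AB} ✓
  I^B I^B → possible child types {B, AB} ✗
  I^B i → possible child types {A, B, AB} ✓
  i i → possible child types {A, B} ✓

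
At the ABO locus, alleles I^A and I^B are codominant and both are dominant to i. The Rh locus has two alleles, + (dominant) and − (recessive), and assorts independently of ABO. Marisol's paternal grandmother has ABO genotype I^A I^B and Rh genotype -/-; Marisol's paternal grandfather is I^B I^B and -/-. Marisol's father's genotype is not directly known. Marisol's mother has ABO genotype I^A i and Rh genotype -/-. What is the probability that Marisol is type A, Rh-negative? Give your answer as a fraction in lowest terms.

Marisol's father's ABO genotype from I^A I^B × I^B I^B: 1/2 I^A I^B, 1/2 I^B I^B.
Crossing each possibility with the mother I^A i and summing P(type A): 1/2·1/2 + 1/2·0 = 1/4.
Similarly for Rh via the father's Rh distribution: P(Rh-) = 1.
Independent loci: 1/4 × 1 = 1/4.

1/4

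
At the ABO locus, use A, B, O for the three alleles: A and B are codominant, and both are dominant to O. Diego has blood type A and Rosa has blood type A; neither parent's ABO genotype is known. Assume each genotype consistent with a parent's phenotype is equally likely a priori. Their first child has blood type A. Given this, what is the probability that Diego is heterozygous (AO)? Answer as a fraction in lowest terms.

7/15

Possible genotypes: Diego ∈ {AA, AO}; Rosa ∈ {AA, AO}.
Weight each parental genotype pair by prior × P(type-A child):
  AA × AA: posterior weight 4/15.
  AA × AO: posterior weight 4/15.
  AO × AA: posterior weight 4/15.
  AO × AO: posterior weight 1/5.
Sum the posterior weight over pairs where Diego is AO: 7/15.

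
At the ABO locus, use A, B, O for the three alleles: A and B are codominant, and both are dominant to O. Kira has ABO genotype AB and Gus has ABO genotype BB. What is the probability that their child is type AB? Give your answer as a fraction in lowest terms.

ABO cross AB × BB → offspring phenotypes: 1/2 B, 1/2 AB.
So P(type AB) = 1/2.

1/2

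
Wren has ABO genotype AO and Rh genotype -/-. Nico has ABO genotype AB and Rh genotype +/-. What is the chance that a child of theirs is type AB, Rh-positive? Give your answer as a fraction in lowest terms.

ABO cross AO × AB → offspring phenotypes: 1/2 A, 1/4 B, 1/4 AB.
Rh cross -/- × +/- → 1/2 Rh+, 1/2 Rh-.
Independent loci: P(type AB, Rh-positive) = 1/4 × 1/2 = 1/8.

1/8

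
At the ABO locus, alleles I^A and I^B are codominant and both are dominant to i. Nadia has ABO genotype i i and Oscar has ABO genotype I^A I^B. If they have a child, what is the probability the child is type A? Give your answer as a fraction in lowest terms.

1/2

ABO cross i i × I^A I^B → offspring phenotypes: 1/2 A, 1/2 B.
So P(type A) = 1/2.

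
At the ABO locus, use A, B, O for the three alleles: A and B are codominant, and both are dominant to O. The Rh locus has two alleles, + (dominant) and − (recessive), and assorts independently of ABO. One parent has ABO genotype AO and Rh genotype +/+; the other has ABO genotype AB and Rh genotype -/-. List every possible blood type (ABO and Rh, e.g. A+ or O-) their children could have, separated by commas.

Gametes from AO × AB give offspring ABO genotypes AA, AB, AO, BO, i.e. phenotypes A, B, AB.
Rh cross +/+ × -/- → phenotypes Rh+.
Combining independently: A+, B+, AB+.

A+, B+, AB+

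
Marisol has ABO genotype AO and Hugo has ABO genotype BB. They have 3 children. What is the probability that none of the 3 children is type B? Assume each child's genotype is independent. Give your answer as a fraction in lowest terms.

1/8

ABO cross AO × BB → 1/2 B, 1/2 AB.
So P(type B) = 1/2 per child.
P(not type B) = 1/2 for one child; (1/2)^3 = 1/8.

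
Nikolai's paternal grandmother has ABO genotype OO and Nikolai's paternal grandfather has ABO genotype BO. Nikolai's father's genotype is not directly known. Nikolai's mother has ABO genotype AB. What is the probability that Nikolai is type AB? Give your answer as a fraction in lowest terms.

1/8

Nikolai's father's ABO genotype from OO × BO: 1/2 BO, 1/2 OO.
Crossing each possibility with the mother AB and summing P(type AB): 1/2·1/4 + 1/2·0 = 1/8.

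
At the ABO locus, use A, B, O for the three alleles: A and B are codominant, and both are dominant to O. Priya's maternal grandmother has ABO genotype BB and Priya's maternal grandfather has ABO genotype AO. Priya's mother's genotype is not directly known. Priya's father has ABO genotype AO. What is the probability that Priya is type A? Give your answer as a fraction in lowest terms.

3/8

Priya's mother's ABO genotype from BB × AO: 1/2 AB, 1/2 BO.
Crossing each possibility with the father AO and summing P(type A): 1/2·1/2 + 1/2·1/4 = 3/8.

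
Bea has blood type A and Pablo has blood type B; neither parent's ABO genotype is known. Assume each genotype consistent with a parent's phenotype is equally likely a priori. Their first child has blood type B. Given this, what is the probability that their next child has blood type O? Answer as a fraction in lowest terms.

1/12

Possible genotypes: Bea ∈ {I^A I^A, I^A i}; Pablo ∈ {I^B I^B, I^B i}.
Weight each parental genotype pair by prior × P(type-B child):
  I^A i × I^B I^B: posterior weight 2/3; P(next child type O) = 0.
  I^A i × I^B i: posterior weight 1/3; P(next child type O) = 1/4.
Weighted sum = 1/12.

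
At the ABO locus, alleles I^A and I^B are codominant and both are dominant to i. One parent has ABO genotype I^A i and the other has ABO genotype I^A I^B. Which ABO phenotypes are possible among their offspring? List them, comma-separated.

A, B, AB

Gametes from I^A i × I^A I^B give offspring ABO genotypes I^A I^A, I^A I^B, I^A i, I^B i, i.e. phenotypes A, B, AB.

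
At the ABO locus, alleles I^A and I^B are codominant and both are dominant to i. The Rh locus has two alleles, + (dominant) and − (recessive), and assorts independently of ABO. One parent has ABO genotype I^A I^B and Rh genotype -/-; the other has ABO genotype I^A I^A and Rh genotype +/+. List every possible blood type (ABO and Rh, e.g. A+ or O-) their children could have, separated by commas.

A+, AB+

Gametes from I^A I^B × I^A I^A give offspring ABO genotypes I^A I^A, I^A I^B, i.e. phenotypes A, AB.
Rh cross -/- × +/+ → phenotypes Rh+.
Combining independently: A+, AB+.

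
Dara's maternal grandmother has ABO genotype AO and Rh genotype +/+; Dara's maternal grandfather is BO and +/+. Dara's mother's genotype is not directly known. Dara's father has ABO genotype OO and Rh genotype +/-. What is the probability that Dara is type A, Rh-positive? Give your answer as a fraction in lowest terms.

Dara's mother's ABO genotype from AO × BO: 1/4 AB, 1/4 AO, 1/4 BO, 1/4 OO.
Crossing each possibility with the father OO and summing P(type A): 1/4·1/2 + 1/4·1/2 + 1/4·0 + 1/4·0 = 1/4.
Similarly for Rh via the mother's Rh distribution: P(Rh+) = 1.
Independent loci: 1/4 × 1 = 1/4.

1/4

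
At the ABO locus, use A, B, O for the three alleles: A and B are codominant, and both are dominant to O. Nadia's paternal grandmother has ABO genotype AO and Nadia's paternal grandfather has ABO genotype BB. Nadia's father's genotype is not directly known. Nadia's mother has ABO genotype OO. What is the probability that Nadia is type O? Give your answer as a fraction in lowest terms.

Nadia's father's ABO genotype from AO × BB: 1/2 AB, 1/2 BO.
Crossing each possibility with the mother OO and summing P(type O): 1/2·0 + 1/2·1/2 = 1/4.

1/4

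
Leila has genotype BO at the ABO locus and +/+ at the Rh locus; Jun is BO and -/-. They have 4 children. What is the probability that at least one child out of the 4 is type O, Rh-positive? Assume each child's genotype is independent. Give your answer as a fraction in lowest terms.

ABO cross BO × BO → 1/4 O, 3/4 B.
Rh cross +/+ × -/- → 1 Rh+; so P(type O, Rh-positive) = 1/4 × 1 = 1/4 per child.
P(none) = (3/4)^4 = 81/256; P(at least one) = 1 − 81/256 = 175/256.

175/256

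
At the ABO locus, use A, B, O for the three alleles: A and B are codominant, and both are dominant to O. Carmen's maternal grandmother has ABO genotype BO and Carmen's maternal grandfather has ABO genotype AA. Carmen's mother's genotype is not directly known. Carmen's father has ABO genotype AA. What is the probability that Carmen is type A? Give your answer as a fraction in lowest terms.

Carmen's mother's ABO genotype from BO × AA: 1/2 AB, 1/2 AO.
Crossing each possibility with the father AA and summing P(type A): 1/2·1/2 + 1/2·1 = 3/4.

3/4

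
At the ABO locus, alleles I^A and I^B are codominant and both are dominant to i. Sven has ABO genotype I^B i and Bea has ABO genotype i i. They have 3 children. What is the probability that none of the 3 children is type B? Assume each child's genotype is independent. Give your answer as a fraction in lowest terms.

ABO cross I^B i × i i → 1/2 O, 1/2 B.
So P(type B) = 1/2 per child.
P(not type B) = 1/2 for one child; (1/2)^3 = 1/8.

1/8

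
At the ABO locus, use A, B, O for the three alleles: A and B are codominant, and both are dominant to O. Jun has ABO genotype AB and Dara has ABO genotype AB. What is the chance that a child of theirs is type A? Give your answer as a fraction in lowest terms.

1/4

ABO cross AB × AB → offspring phenotypes: 1/4 A, 1/4 B, 1/2 AB.
So P(type A) = 1/4.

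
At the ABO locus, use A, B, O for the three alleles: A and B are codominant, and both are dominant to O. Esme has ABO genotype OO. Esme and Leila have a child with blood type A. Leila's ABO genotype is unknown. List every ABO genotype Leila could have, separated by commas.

AA, AB, AO

For each candidate genotype of Leila, check whether crossing it with OO can produce every observed child phenotype.
  AA → possible child types {A} ✓
  AB → possible child types {A, B} ✓
  AO → possible child types {O, A} ✓
  BB → possible child types {B} ✗
  BO → possible child types {O, B} ✗
  OO → possible child types {O} ✗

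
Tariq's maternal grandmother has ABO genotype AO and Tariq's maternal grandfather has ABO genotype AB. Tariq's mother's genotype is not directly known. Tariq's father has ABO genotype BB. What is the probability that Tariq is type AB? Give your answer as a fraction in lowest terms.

1/2

Tariq's mother's ABO genotype from AO × AB: 1/4 AA, 1/4 AB, 1/4 AO, 1/4 BO.
Crossing each possibility with the father BB and summing P(type AB): 1/4·1 + 1/4·1/2 + 1/4·1/2 + 1/4·0 = 1/2.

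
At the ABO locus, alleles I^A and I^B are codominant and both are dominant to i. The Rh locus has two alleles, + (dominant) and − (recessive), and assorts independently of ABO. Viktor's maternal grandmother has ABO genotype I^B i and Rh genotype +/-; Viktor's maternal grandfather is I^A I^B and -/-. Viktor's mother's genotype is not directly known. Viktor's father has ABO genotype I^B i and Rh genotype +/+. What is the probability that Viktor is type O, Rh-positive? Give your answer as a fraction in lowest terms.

Viktor's mother's ABO genotype from I^B i × I^A I^B: 1/4 I^A I^B, 1/4 I^A i, 1/4 I^B I^B, 1/4 I^B i.
Crossing each possibility with the father I^B i and summing P(type O): 1/4·0 + 1/4·1/4 + 1/4·0 + 1/4·1/4 = 1/8.
Similarly for Rh via the mother's Rh distribution: P(Rh+) = 1.
Independent loci: 1/8 × 1 = 1/8.

1/8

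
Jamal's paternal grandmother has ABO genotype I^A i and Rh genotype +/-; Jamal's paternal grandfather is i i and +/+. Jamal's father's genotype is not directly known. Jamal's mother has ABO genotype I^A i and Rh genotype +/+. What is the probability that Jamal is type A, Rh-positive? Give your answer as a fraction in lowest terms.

5/8

Jamal's father's ABO genotype from I^A i × i i: 1/2 I^A i, 1/2 i i.
Crossing each possibility with the mother I^A i and summing P(type A): 1/2·3/4 + 1/2·1/2 = 5/8.
Similarly for Rh via the father's Rh distribution: P(Rh+) = 1.
Independent loci: 5/8 × 1 = 5/8.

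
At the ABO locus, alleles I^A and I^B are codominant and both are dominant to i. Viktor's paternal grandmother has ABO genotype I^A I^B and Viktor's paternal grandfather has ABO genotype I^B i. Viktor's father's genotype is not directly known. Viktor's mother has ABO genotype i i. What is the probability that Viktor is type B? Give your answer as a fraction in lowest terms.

1/2

Viktor's father's ABO genotype from I^A I^B × I^B i: 1/4 I^A I^B, 1/4 I^A i, 1/4 I^B I^B, 1/4 I^B i.
Crossing each possibility with the mother i i and summing P(type B): 1/4·1/2 + 1/4·0 + 1/4·1 + 1/4·1/2 = 1/2.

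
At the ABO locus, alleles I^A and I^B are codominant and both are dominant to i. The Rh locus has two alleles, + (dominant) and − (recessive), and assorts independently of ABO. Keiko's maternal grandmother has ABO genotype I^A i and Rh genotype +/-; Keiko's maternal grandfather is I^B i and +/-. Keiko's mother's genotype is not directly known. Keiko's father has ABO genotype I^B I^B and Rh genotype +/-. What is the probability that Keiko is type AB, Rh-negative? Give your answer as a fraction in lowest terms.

Keiko's mother's ABO genotype from I^A i × I^B i: 1/4 I^A I^B, 1/4 I^A i, 1/4 I^B i, 1/4 i i.
Crossing each possibility with the father I^B I^B and summing P(type AB): 1/4·1/2 + 1/4·1/2 + 1/4·0 + 1/4·0 = 1/4.
Similarly for Rh via the mother's Rh distribution: P(Rh-) = 1/4.
Independent loci: 1/4 × 1/4 = 1/16.

1/16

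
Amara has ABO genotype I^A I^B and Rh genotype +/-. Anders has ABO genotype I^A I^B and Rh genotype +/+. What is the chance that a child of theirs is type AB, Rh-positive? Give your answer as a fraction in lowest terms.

1/2

ABO cross I^A I^B × I^A I^B → offspring phenotypes: 1/4 A, 1/4 B, 1/2 AB.
Rh cross +/- × +/+ → 1 Rh+.
Independent loci: P(type AB, Rh-positive) = 1/2 × 1 = 1/2.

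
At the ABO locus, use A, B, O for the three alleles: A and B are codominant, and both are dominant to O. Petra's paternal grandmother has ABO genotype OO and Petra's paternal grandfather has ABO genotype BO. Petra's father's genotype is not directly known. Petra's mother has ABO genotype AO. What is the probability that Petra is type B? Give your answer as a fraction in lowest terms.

Petra's father's ABO genotype from OO × BO: 1/2 BO, 1/2 OO.
Crossing each possibility with the mother AO and summing P(type B): 1/2·1/4 + 1/2·0 = 1/8.

1/8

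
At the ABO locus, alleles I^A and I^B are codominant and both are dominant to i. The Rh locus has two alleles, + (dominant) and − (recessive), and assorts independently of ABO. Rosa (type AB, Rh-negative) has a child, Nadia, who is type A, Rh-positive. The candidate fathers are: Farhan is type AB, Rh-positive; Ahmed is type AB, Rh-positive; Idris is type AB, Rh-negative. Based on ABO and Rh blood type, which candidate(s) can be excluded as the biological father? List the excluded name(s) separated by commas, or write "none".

Idris

A candidate is excluded only if no genotype consistent with his phenotype could produce a type A, Rh-positive child with a type AB, Rh-negative mother.
Idris (type AB, Rh-): no genotype consistent with that phenotype can produce a type-A Rh+ child with a type-AB mother.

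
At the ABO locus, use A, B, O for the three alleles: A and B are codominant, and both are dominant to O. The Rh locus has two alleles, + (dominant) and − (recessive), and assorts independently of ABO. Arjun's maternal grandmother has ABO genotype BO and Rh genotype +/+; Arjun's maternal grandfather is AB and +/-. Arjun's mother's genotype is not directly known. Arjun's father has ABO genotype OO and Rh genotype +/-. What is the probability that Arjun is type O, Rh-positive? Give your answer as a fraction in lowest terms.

Arjun's mother's ABO genotype from BO × AB: 1/4 AB, 1/4 AO, 1/4 BB, 1/4 BO.
Crossing each possibility with the father OO and summing P(type O): 1/4·0 + 1/4·1/2 + 1/4·0 + 1/4·1/2 = 1/4.
Similarly for Rh via the mother's Rh distribution: P(Rh+) = 7/8.
Independent loci: 1/4 × 7/8 = 7/32.

7/32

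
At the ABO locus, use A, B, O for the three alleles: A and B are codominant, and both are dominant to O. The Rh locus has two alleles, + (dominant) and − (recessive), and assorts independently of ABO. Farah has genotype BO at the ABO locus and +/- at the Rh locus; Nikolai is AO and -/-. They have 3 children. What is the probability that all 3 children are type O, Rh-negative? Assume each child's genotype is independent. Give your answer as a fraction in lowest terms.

1/512

ABO cross BO × AO → 1/4 O, 1/4 A, 1/4 B, 1/4 AB.
Rh cross +/- × -/- → 1/2 Rh+, 1/2 Rh-; so P(type O, Rh-negative) = 1/4 × 1/2 = 1/8 per child.
All 3 independent: (1/8)^3 = 1/512.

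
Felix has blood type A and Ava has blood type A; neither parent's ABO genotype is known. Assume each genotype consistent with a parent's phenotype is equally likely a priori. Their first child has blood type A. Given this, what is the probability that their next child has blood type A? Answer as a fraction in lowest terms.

19/20

Possible genotypes: Felix ∈ {I^A I^A, I^A i}; Ava ∈ {I^A I^A, I^A i}.
Weight each parental genotype pair by prior × P(type-A child):
  I^A I^A × I^A I^A: posterior weight 4/15; P(next child type A) = 1.
  I^A I^A × I^A i: posterior weight 4/15; P(next child type A) = 1.
  I^A i × I^A I^A: posterior weight 4/15; P(next child type A) = 1.
  I^A i × I^A i: posterior weight 1/5; P(next child type A) = 3/4.
Weighted sum = 19/20.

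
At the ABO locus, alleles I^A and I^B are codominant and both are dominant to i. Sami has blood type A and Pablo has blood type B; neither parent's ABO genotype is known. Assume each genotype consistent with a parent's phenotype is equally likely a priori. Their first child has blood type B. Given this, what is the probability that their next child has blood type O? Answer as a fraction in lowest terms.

1/12

Possible genotypes: Sami ∈ {I^A I^A, I^A i}; Pablo ∈ {I^B I^B, I^B i}.
Weight each parental genotype pair by prior × P(type-B child):
  I^A i × I^B I^B: posterior weight 2/3; P(next child type O) = 0.
  I^A i × I^B i: posterior weight 1/3; P(next child type O) = 1/4.
Weighted sum = 1/12.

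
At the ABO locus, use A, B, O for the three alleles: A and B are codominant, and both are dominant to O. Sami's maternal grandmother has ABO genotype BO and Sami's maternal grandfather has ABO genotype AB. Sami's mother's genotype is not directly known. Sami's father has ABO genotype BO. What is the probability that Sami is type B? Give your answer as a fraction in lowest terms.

Sami's mother's ABO genotype from BO × AB: 1/4 AB, 1/4 AO, 1/4 BB, 1/4 BO.
Crossing each possibility with the father BO and summing P(type B): 1/4·1/2 + 1/4·1/4 + 1/4·1 + 1/4·3/4 = 5/8.

5/8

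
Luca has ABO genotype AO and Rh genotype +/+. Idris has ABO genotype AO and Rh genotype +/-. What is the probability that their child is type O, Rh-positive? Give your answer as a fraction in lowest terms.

1/4

ABO cross AO × AO → offspring phenotypes: 1/4 O, 3/4 A.
Rh cross +/+ × +/- → 1 Rh+.
Independent loci: P(type O, Rh-positive) = 1/4 × 1 = 1/4.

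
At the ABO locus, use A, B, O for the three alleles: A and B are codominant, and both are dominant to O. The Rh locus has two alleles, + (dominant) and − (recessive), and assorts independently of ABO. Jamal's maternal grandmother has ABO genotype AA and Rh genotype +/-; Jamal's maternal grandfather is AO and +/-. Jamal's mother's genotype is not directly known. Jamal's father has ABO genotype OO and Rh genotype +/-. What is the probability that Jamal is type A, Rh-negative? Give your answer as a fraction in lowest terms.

3/16

Jamal's mother's ABO genotype from AA × AO: 1/2 AA, 1/2 AO.
Crossing each possibility with the father OO and summing P(type A): 1/2·1 + 1/2·1/2 = 3/4.
Similarly for Rh via the mother's Rh distribution: P(Rh-) = 1/4.
Independent loci: 3/4 × 1/4 = 3/16.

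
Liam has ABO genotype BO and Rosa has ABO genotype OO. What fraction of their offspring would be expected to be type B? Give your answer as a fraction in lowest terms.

1/2

ABO cross BO × OO → offspring phenotypes: 1/2 O, 1/2 B.
So P(type B) = 1/2.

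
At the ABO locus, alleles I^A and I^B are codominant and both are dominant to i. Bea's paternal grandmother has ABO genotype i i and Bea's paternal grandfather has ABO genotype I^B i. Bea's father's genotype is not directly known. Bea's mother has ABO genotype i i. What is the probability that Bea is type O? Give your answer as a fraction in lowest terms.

3/4

Bea's father's ABO genotype from i i × I^B i: 1/2 I^B i, 1/2 i i.
Crossing each possibility with the mother i i and summing P(type O): 1/2·1/2 + 1/2·1 = 3/4.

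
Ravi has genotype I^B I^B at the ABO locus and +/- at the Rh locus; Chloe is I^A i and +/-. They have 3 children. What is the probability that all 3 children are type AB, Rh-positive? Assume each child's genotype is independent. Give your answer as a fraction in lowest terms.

27/512

ABO cross I^B I^B × I^A i → 1/2 B, 1/2 AB.
Rh cross +/- × +/- → 3/4 Rh+, 1/4 Rh-; so P(type AB, Rh-positive) = 1/2 × 3/4 = 3/8 per child.
All 3 independent: (3/8)^3 = 27/512.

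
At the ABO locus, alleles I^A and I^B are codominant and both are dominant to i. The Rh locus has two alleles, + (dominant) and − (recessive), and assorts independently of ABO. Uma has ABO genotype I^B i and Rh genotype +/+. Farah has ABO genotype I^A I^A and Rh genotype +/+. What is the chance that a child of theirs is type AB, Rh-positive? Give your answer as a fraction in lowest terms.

ABO cross I^B i × I^A I^A → offspring phenotypes: 1/2 A, 1/2 AB.
Rh cross +/+ × +/+ → 1 Rh+.
Independent loci: P(type AB, Rh-positive) = 1/2 × 1 = 1/2.

1/2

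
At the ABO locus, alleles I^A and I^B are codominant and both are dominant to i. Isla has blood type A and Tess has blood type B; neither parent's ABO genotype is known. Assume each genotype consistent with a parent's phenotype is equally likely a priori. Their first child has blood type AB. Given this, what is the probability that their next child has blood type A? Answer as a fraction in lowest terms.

5/36

Possible genotypes: Isla ∈ {I^A I^A, I^A i}; Tess ∈ {I^B I^B, I^B i}.
Weight each parental genotype pair by prior × P(type-AB child):
  I^A I^A × I^B I^B: posterior weight 4/9; P(next child type A) = 0.
  I^A I^A × I^B i: posterior weight 2/9; P(next child type A) = 1/2.
  I^A i × I^B I^B: posterior weight 2/9; P(next child type A) = 0.
  I^A i × I^B i: posterior weight 1/9; P(next child type A) = 1/4.
Weighted sum = 5/36.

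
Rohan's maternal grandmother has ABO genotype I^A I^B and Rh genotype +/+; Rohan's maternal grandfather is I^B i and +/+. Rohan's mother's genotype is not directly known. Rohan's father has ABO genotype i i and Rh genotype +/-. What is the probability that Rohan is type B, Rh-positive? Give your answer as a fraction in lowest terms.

Rohan's mother's ABO genotype from I^A I^B × I^B i: 1/4 I^A I^B, 1/4 I^A i, 1/4 I^B I^B, 1/4 I^B i.
Crossing each possibility with the father i i and summing P(type B): 1/4·1/2 + 1/4·0 + 1/4·1 + 1/4·1/2 = 1/2.
Similarly for Rh via the mother's Rh distribution: P(Rh+) = 1.
Independent loci: 1/2 × 1 = 1/2.

1/2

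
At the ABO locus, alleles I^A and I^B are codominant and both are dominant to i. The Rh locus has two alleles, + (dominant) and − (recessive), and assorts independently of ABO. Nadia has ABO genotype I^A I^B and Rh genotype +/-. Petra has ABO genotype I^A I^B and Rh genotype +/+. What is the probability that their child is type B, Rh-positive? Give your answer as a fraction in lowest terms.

ABO cross I^A I^B × I^A I^B → offspring phenotypes: 1/4 A, 1/4 B, 1/2 AB.
Rh cross +/- × +/+ → 1 Rh+.
Independent loci: P(type B, Rh-positive) = 1/4 × 1 = 1/4.

1/4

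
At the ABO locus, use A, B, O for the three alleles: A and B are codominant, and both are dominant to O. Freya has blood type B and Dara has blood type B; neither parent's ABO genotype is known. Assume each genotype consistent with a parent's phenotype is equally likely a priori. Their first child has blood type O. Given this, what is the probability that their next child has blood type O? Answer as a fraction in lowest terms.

Possible genotypes: Freya ∈ {BB, BO}; Dara ∈ {BB, BO}.
Weight each parental genotype pair by prior × P(type-O child):
  BO × BO: posterior weight 1; P(next child type O) = 1/4.
Weighted sum = 1/4.

1/4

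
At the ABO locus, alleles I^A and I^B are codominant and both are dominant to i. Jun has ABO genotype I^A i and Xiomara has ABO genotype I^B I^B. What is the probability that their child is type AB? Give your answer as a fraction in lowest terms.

1/2

ABO cross I^A i × I^B I^B → offspring phenotypes: 1/2 B, 1/2 AB.
So P(type AB) = 1/2.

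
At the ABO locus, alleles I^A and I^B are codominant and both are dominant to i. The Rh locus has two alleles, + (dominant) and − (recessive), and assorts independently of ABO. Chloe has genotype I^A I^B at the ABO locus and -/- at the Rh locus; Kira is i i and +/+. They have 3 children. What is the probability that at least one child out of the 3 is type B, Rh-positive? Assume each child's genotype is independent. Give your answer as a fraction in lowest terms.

7/8

ABO cross I^A I^B × i i → 1/2 A, 1/2 B.
Rh cross -/- × +/+ → 1 Rh+; so P(type B, Rh-positive) = 1/2 × 1 = 1/2 per child.
P(none) = (1/2)^3 = 1/8; P(at least one) = 1 − 1/8 = 7/8.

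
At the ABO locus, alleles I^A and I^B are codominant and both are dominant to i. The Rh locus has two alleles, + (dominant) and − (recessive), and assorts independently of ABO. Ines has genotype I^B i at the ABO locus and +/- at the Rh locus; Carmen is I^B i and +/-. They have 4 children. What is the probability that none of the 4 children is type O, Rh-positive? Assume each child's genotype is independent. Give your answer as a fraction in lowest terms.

ABO cross I^B i × I^B i → 1/4 O, 3/4 B.
Rh cross +/- × +/- → 3/4 Rh+, 1/4 Rh-; so P(type O, Rh-positive) = 1/4 × 3/4 = 3/16 per child.
P(not type O, Rh-positive) = 13/16 for one child; (13/16)^4 = 28561/65536.

28561/65536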